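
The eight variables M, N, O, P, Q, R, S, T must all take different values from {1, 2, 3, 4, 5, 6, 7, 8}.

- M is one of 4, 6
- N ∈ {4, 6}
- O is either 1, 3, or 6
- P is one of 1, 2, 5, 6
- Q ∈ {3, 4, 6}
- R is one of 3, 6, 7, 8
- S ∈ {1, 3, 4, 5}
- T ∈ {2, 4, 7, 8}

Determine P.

M and N share exactly the 2 values {4, 6}; by pigeonhole those values go to them, so strike 4, 6 from O, P, Q, R, S, T.
That leaves Q = 3. Eliminate 3 elsewhere: O, R, S.
O must be 1 (only option left). Eliminate 1 elsewhere: P, S.
S's domain is down to {5}, so S = 5. Strike 5 from P.
So P = 2.

2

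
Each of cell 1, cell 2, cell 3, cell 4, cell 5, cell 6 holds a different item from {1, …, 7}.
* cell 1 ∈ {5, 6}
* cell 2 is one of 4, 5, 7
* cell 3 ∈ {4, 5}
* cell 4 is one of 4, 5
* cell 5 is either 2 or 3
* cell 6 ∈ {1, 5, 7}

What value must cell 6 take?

1

cell 3 and cell 4 between them cover only {4, 5} — a naked pair. Remove those values from cell 1, cell 2, cell 6.
That leaves cell 1 = 6.
cell 2 has just one choice, so cell 2 = 7. Strike 7 from cell 6.
So cell 6 = 1.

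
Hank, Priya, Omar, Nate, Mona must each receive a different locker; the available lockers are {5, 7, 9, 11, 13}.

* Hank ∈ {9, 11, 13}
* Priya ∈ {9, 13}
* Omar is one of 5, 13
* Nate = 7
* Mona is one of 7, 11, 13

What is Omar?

Nate has just one choice, so Nate = 7. So Mona can't be 7.
The 4 still-open variables draw from only 4 values {5, 9, 11, 13}, so each is used; only Omar can be 5, hence Omar = 5.

5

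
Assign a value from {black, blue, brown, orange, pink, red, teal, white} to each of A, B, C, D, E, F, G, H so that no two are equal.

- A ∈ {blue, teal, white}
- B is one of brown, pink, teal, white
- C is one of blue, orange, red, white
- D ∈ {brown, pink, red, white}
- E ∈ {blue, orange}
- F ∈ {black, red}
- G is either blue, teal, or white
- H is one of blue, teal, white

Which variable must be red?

C

The 8 variables together cover exactly {black, blue, brown, orange, pink, red, teal, white} — 8 values for 8 variables — and black appears only in F's list, so F = black.
A, G, H share exactly the 3 values {blue, teal, white}; by pigeonhole those values go to them, so strike blue, teal, white from B, C, D, E.
E's domain is down to {orange}, so E = orange. Strike orange from C.
So red goes to C.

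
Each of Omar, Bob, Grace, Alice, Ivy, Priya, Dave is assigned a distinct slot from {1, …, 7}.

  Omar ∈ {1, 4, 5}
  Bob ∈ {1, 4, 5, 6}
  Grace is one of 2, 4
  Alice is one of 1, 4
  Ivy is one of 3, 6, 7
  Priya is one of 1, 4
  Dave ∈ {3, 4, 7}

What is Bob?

The 7 variables together cover exactly {1, 2, 3, 4, 5, 6, 7} — 7 values for 7 variables — and 2 appears only in Grace's list, so Grace = 2.
The 2 variables Alice and Priya are confined to {1, 4}, which locks those values in; drop them from Omar, Bob, Dave.
Omar must be 5 (only option left). Eliminate 5 elsewhere: Bob.
So Bob = 6.

6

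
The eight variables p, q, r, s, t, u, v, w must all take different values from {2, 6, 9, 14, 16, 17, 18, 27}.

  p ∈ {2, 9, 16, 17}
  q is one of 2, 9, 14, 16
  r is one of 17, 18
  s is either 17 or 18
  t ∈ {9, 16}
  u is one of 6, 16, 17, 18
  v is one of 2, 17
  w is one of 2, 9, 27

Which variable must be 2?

v

The 8 variables together cover exactly {2, 6, 9, 14, 16, 17, 18, 27} — 8 values for 8 variables — and 6 appears only in u's list, so u = 6.
Among the 7 still-open variables, 14 fits only q (and all 7 values in {2, 9, 14, 16, 17, 18, 27} must be used), so q = 14.
The 6 still-open variables together cover exactly {2, 9, 16, 17, 18, 27} — 6 values for 6 variables — and 27 appears only in w's list, so w = 27.
r and s between them cover only {17, 18} — a naked pair. Remove those values from p, v.
So 2 goes to v.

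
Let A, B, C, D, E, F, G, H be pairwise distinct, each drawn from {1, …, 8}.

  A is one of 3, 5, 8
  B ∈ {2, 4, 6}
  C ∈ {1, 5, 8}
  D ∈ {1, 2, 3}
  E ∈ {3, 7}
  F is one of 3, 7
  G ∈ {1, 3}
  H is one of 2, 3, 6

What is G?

1

The 8 variables together cover exactly {1, 2, 3, 4, 5, 6, 7, 8} — 8 values for 8 variables — and 4 appears only in B's list, so B = 4.
Among the 7 still-open variables, 6 fits only H (and all 7 values in {1, 2, 3, 5, 6, 7, 8} must be used), so H = 6.
The 6 still-open variables draw from only 6 values {1, 2, 3, 5, 7, 8}, so each is used; only D can be 2, hence D = 2.
E and F share exactly the 2 values {3, 7}; by pigeonhole those values go to them, so strike 3, 7 from A, G.
So G = 1.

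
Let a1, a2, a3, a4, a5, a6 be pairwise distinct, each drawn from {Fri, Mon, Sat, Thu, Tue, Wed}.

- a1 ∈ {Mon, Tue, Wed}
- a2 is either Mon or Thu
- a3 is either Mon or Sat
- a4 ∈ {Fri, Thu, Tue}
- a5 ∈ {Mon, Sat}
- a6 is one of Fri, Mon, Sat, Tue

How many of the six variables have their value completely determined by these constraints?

2

The 6 variables draw from only 6 values {Fri, Mon, Sat, Thu, Tue, Wed}, so each is used; only a1 can be Wed, hence a1 = Wed.
The 2 variables a3 and a5 are confined to {Mon, Sat}, which locks those values in; drop them from a2, a6.
a2 has just one choice, so a2 = Thu. So a4 can't be Thu.
Determined: a1=Wed, a2=Thu. The other variables each still have more than one consistent value. That makes 2.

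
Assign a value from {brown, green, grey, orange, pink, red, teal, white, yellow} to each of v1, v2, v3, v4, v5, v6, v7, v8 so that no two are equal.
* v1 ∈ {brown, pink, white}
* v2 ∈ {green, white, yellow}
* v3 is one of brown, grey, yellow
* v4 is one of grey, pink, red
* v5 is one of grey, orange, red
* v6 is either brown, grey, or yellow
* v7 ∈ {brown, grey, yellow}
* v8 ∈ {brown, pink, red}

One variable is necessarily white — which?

v1

The 8 variables draw from only 8 values {brown, green, grey, orange, pink, red, white, yellow}, so each is used; only v2 can be green, hence v2 = green.
Among the 7 still-open variables, orange fits only v5 (and all 7 values in {brown, grey, orange, pink, red, white, yellow} must be used), so v5 = orange.
The 6 still-open variables draw from only 6 values {brown, grey, pink, red, white, yellow}, so each is used; only v1 can be white, hence v1 = white.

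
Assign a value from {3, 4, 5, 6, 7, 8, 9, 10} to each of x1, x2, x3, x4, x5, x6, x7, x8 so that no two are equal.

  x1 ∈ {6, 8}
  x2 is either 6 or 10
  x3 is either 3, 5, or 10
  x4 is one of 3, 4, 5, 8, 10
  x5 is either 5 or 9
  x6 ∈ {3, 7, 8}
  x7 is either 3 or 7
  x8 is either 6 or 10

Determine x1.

8

The 8 variables draw from only 8 values {3, 4, 5, 6, 7, 8, 9, 10}, so each is used; only x4 can be 4, hence x4 = 4.
Among the 7 still-open variables, 9 fits only x5 (and all 7 values in {3, 5, 6, 7, 8, 9, 10} must be used), so x5 = 9.
The 6 still-open variables draw from only 6 values {3, 5, 6, 7, 8, 10}, so each is used; only x3 can be 5, hence x3 = 5.
x2 and x8 share exactly the 2 values {6, 10}; by pigeonhole those values go to them, so strike 6, 10 from x1.
So x1 = 8.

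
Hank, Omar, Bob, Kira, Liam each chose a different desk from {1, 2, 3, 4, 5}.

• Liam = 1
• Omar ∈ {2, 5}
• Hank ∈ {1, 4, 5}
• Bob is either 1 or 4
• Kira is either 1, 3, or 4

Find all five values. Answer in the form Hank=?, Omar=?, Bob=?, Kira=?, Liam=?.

Hank=5, Omar=2, Bob=4, Kira=3, Liam=1

Liam has just one choice, so Liam = 1. Strike 1 from Hank, Bob, Kira.
That leaves Bob = 4. Strike 4 from Hank, Kira.
Kira must be 3 (only option left).
That leaves Hank = 5. Strike 5 from Omar.
Omar's domain is down to {2}, so Omar = 2.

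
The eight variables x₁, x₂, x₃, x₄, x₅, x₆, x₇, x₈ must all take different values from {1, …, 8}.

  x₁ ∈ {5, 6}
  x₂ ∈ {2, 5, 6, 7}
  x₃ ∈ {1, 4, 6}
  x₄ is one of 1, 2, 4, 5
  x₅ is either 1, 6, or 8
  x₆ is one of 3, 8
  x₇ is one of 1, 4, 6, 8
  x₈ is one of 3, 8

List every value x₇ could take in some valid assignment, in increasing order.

The 8 variables draw from only 8 values {1, 2, 3, 4, 5, 6, 7, 8}, so each is used; only x₂ can be 7, hence x₂ = 7.
Among the 7 still-open variables, 2 fits only x₄ (and all 7 values in {1, 2, 3, 4, 5, 6, 8} must be used), so x₄ = 2.
The 6 still-open variables draw from only 6 values {1, 3, 4, 5, 6, 8}, so each is used; only x₁ can be 5, hence x₁ = 5.
The 2 variables x₆ and x₈ are confined to {3, 8}, which locks those values in; drop them from x₅, x₇.
No further eliminations apply; x₇ can still be any of 1, 4, 6.

1, 4, 6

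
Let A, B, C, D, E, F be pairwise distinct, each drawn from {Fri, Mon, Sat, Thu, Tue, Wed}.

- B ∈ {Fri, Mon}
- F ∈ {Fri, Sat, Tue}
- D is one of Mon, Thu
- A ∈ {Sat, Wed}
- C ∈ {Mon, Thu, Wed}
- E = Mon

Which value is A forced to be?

Sat

E has just one choice, so E = Mon. Eliminate Mon elsewhere: B, C, D.
B has just one choice, so B = Fri. Eliminate Fri elsewhere: F.
D's domain is down to {Thu}, so D = Thu. Strike Thu from C.
C has just one choice, so C = Wed. So A can't be Wed.
So A = Sat.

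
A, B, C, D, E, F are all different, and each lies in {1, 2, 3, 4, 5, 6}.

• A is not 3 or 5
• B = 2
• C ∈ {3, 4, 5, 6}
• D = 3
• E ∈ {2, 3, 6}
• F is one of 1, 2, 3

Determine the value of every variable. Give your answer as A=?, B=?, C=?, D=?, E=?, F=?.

B must be 2 (only option left). Eliminate 2 elsewhere: A, E, F.
D has just one choice, so D = 3. Strike 3 from C, E, F.
That leaves E = 6. Eliminate 6 elsewhere: A, C.
F must be 1 (only option left). Eliminate 1 elsewhere: A.
A has just one choice, so A = 4. Remove 4 from C.
That leaves C = 5.

A=4, B=2, C=5, D=3, E=6, F=1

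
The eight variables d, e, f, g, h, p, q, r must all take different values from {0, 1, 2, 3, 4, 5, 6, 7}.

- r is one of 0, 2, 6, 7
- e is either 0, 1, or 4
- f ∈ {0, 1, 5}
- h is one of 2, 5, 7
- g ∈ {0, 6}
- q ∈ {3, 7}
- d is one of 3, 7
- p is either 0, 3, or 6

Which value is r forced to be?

2

The 8 variables together cover exactly {0, 1, 2, 3, 4, 5, 6, 7} — 8 values for 8 variables — and 4 appears only in e's list, so e = 4.
Among the 7 still-open variables, 1 fits only f (and all 7 values in {0, 1, 2, 3, 5, 6, 7} must be used), so f = 1.
Among the 6 still-open variables, 5 fits only h (and all 6 values in {0, 2, 3, 5, 6, 7} must be used), so h = 5.
The 5 still-open variables draw from only 5 values {0, 2, 3, 6, 7}, so each is used; only r can be 2, hence r = 2.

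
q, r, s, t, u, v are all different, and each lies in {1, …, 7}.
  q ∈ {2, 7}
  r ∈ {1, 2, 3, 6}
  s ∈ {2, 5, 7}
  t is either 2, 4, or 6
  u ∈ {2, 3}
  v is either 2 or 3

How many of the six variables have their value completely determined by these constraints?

u and v share exactly the 2 values {2, 3}; by pigeonhole those values go to them, so strike 2, 3 from q, r, s, t.
q's domain is down to {7}, so q = 7. So s can't be 7.
That leaves s = 5.
Determined: q=7, s=5. The other variables each still have more than one consistent value. That makes 2.

2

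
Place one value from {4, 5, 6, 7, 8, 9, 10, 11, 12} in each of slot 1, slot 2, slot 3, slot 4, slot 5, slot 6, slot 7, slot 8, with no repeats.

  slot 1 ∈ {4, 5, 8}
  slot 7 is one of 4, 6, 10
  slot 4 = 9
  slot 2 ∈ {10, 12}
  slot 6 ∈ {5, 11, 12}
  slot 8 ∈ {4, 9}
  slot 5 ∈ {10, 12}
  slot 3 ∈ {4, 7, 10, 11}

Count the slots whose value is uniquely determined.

slot 4 has just one choice, so slot 4 = 9. Eliminate 9 elsewhere: slot 8.
slot 8's domain is down to {4}, so slot 8 = 4. So slot 1, slot 3, slot 7 can't be 4.
slot 2 and slot 5 between them cover only {10, 12} — a naked pair. Remove those values from slot 3, slot 6, slot 7.
slot 7's domain is down to {6}, so slot 7 = 6.
Determined: slot 4=9, slot 7=6, slot 8=4. The other slots each still have more than one consistent value. That makes 3.

3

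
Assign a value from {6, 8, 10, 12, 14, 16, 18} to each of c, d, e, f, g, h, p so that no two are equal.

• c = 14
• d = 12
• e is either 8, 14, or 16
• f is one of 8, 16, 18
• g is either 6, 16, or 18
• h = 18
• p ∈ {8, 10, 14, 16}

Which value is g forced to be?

c's domain is down to {14}, so c = 14. Strike 14 from e, p.
d's domain is down to {12}, so d = 12.
h's domain is down to {18}, so h = 18. Strike 18 from f, g.
Among the 4 still-open variables, 6 fits only g (and all 4 values in {6, 8, 10, 16} must be used), so g = 6.

6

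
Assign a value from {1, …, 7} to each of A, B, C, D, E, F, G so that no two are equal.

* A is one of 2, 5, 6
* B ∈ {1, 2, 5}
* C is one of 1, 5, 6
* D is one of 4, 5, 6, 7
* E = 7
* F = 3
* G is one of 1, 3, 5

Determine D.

E must be 7 (only option left). Strike 7 from D.
F's domain is down to {3}, so F = 3. Eliminate 3 elsewhere: G.
The 5 still-open variables together cover exactly {1, 2, 4, 5, 6} — 5 values for 5 variables — and 4 appears only in D's list, so D = 4.

4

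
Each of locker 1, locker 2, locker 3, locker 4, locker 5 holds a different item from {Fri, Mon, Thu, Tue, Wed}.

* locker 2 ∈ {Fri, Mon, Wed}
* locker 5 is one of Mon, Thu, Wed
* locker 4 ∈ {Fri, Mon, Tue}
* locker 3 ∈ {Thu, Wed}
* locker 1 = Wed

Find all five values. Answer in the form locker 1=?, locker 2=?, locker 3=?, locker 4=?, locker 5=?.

locker 1 must be Wed (only option left). Remove Wed from locker 2, locker 3, locker 5.
locker 3 has just one choice, so locker 3 = Thu. Remove Thu from locker 5.
locker 5 has just one choice, so locker 5 = Mon. Strike Mon from locker 2, locker 4.
locker 2 has just one choice, so locker 2 = Fri. Eliminate Fri elsewhere: locker 4.
locker 4 must be Tue (only option left).

locker 1=Wed, locker 2=Fri, locker 3=Thu, locker 4=Tue, locker 5=Mon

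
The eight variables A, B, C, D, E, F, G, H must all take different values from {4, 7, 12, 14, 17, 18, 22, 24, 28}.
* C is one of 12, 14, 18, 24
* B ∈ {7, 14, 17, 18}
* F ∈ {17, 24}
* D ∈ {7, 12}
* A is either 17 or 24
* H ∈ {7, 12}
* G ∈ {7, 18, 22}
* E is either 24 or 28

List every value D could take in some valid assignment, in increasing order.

The 8 variables draw from only 8 values {7, 12, 14, 17, 18, 22, 24, 28}, so each is used; only G can be 22, hence G = 22.
The 7 still-open variables draw from only 7 values {7, 12, 14, 17, 18, 24, 28}, so each is used; only E can be 28, hence E = 28.
A and F between them cover only {17, 24} — a naked pair. Remove those values from B, C.
D and H share exactly the 2 values {7, 12}; by pigeonhole those values go to them, so strike 7, 12 from B, C.
No further eliminations apply; D can still be any of 7, 12.

7, 12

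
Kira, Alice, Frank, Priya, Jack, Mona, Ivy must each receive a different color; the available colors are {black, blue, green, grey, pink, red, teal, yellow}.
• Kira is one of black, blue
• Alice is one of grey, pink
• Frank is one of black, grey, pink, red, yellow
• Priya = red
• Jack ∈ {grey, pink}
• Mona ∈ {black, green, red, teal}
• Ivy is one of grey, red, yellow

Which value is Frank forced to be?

Priya must be red (only option left). Remove red from Frank, Mona, Ivy.
Alice and Jack share exactly the 2 values {grey, pink}; by pigeonhole those values go to them, so strike grey, pink from Frank, Ivy.
Ivy has just one choice, so Ivy = yellow. Remove yellow from Frank.
So Frank = black.

black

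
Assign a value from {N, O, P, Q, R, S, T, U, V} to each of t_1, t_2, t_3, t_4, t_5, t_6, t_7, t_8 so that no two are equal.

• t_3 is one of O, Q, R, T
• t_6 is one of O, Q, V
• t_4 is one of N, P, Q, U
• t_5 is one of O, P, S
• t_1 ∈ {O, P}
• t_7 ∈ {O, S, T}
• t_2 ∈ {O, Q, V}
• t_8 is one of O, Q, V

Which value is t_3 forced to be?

R

t_2, t_6, t_8 between them cover only {O, Q, V} — a naked triple. Remove those values from t_1, t_3, t_4, t_5, t_7.
t_1 has just one choice, so t_1 = P. So t_4, t_5 can't be P.
t_5 has just one choice, so t_5 = S. So t_7 can't be S.
t_7 has just one choice, so t_7 = T. Remove T from t_3.
So t_3 = R.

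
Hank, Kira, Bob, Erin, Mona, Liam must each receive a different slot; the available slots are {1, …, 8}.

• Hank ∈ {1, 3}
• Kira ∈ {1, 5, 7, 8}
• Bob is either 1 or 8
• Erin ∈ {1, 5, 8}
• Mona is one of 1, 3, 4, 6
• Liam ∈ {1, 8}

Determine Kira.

The 2 variables Bob and Liam are confined to {1, 8}, which locks those values in; drop them from Hank, Kira, Erin, Mona.
Hank's domain is down to {3}, so Hank = 3. So Mona can't be 3.
Erin has just one choice, so Erin = 5. Strike 5 from Kira.
So Kira = 7.

7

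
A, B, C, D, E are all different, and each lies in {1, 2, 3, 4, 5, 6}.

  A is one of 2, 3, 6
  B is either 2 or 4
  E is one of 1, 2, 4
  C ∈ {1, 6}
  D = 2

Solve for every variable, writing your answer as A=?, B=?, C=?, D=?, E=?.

D's domain is down to {2}, so D = 2. So A, B, E can't be 2.
B's domain is down to {4}, so B = 4. Remove 4 from E.
E must be 1 (only option left). So C can't be 1.
That leaves C = 6. Strike 6 from A.
A has just one choice, so A = 3.

A=3, B=4, C=6, D=2, E=1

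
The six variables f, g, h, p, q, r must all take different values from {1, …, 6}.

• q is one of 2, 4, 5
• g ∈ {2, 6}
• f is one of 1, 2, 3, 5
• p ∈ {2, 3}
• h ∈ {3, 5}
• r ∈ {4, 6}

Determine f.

Among the 6 variables, 1 fits only f (and all 6 values in {1, 2, 3, 4, 5, 6} must be used), so f = 1.

1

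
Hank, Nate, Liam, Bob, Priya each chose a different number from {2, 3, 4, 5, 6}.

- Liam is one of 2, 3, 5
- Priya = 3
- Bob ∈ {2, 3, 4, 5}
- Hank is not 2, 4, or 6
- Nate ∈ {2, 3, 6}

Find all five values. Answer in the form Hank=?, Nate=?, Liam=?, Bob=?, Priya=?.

Priya must be 3 (only option left). So Hank, Nate, Liam, Bob can't be 3.
Hank has just one choice, so Hank = 5. Strike 5 from Liam, Bob.
That leaves Liam = 2. So Nate, Bob can't be 2.
That leaves Bob = 4.
Nate must be 6 (only option left).

Hank=5, Nate=6, Liam=2, Bob=4, Priya=3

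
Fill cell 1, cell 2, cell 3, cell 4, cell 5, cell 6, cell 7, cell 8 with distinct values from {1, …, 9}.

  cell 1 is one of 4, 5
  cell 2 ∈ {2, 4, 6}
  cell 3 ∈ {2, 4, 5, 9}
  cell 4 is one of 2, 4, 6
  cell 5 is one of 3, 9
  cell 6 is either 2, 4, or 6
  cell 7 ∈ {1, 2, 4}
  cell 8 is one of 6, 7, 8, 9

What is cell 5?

The 3 variables cell 2, cell 4, cell 6 are confined to {2, 4, 6}, which locks those values in; drop them from cell 1, cell 3, cell 7, cell 8.
That leaves cell 1 = 5. Remove 5 from cell 3.
cell 3 must be 9 (only option left). Remove 9 from cell 5, cell 8.
So cell 5 = 3.

3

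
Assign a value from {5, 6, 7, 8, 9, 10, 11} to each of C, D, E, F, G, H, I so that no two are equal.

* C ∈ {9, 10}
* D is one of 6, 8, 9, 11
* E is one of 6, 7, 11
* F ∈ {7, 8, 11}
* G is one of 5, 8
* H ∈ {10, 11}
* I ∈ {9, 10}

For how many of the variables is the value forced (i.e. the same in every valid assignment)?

2

The 7 variables draw from only 7 values {5, 6, 7, 8, 9, 10, 11}, so each is used; only G can be 5, hence G = 5.
C and I share exactly the 2 values {9, 10}; by pigeonhole those values go to them, so strike 9, 10 from D, H.
H has just one choice, so H = 11. Remove 11 from D, E, F.
Determined: G=5, H=11. The other variables each still have more than one consistent value. That makes 2.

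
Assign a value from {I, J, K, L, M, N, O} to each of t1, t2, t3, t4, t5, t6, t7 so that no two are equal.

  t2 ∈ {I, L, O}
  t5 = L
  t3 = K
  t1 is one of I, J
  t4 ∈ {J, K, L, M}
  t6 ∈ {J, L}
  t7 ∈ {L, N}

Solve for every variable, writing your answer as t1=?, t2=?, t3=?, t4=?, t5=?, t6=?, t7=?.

t1=I, t2=O, t3=K, t4=M, t5=L, t6=J, t7=N

t3 has just one choice, so t3 = K. Eliminate K elsewhere: t4.
t5's domain is down to {L}, so t5 = L. So t2, t4, t6, t7 can't be L.
That leaves t6 = J. Eliminate J elsewhere: t1, t4.
t7 has just one choice, so t7 = N.
t1 has just one choice, so t1 = I. Eliminate I elsewhere: t2.
That leaves t2 = O.
That leaves t4 = M.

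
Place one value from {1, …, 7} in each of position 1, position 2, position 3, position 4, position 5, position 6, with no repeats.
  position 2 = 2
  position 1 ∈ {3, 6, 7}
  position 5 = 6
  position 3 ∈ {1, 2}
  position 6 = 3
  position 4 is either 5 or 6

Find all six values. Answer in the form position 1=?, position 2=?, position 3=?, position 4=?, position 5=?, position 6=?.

position 2 has just one choice, so position 2 = 2. Remove 2 from position 3.
position 3's domain is down to {1}, so position 3 = 1.
position 5's domain is down to {6}, so position 5 = 6. Strike 6 from position 1, position 4.
position 6 has just one choice, so position 6 = 3. Strike 3 from position 1.
position 1's domain is down to {7}, so position 1 = 7.
position 4's domain is down to {5}, so position 4 = 5.

position 1=7, position 2=2, position 3=1, position 4=5, position 5=6, position 6=3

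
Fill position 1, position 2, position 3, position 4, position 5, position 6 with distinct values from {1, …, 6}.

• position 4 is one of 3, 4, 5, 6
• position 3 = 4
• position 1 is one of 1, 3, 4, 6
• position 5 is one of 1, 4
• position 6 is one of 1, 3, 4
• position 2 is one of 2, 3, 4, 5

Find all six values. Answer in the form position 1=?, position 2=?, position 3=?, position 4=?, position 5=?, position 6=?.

position 3 has just one choice, so position 3 = 4. Strike 4 from position 1, position 2, position 4, position 5, position 6.
That leaves position 5 = 1. Eliminate 1 elsewhere: position 1, position 6.
position 6 must be 3 (only option left). So position 1, position 2, position 4 can't be 3.
position 1's domain is down to {6}, so position 1 = 6. Remove 6 from position 4.
position 4 has just one choice, so position 4 = 5. Strike 5 from position 2.
position 2 has just one choice, so position 2 = 2.

position 1=6, position 2=2, position 3=4, position 4=5, position 5=1, position 6=3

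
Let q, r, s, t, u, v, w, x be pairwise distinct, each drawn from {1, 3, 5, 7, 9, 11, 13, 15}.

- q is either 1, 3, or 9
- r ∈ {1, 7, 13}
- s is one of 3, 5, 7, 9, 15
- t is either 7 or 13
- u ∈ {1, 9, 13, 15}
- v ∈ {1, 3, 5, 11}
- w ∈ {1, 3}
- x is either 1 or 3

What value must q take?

9

The 8 variables together cover exactly {1, 3, 5, 7, 9, 11, 13, 15} — 8 values for 8 variables — and 11 appears only in v's list, so v = 11.
The 7 still-open variables draw from only 7 values {1, 3, 5, 7, 9, 13, 15}, so each is used; only s can be 5, hence s = 5.
The 6 still-open variables draw from only 6 values {1, 3, 7, 9, 13, 15}, so each is used; only u can be 15, hence u = 15.
The 5 still-open variables together cover exactly {1, 3, 7, 9, 13} — 5 values for 5 variables — and 9 appears only in q's list, so q = 9.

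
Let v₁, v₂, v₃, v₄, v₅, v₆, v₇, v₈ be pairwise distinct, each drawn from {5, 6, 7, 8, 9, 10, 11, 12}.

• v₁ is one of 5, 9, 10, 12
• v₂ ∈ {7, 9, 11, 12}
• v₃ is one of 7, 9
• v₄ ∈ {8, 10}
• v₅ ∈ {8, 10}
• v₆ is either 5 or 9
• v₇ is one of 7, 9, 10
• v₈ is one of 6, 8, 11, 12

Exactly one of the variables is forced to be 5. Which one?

The 8 variables together cover exactly {5, 6, 7, 8, 9, 10, 11, 12} — 8 values for 8 variables — and 6 appears only in v₈'s list, so v₈ = 6.
The 7 still-open variables together cover exactly {5, 7, 8, 9, 10, 11, 12} — 7 values for 7 variables — and 11 appears only in v₂'s list, so v₂ = 11.
The 6 still-open variables together cover exactly {5, 7, 8, 9, 10, 12} — 6 values for 6 variables — and 12 appears only in v₁'s list, so v₁ = 12.
Among the 5 still-open variables, 5 fits only v₆ (and all 5 values in {5, 7, 8, 9, 10} must be used), so v₆ = 5.

v₆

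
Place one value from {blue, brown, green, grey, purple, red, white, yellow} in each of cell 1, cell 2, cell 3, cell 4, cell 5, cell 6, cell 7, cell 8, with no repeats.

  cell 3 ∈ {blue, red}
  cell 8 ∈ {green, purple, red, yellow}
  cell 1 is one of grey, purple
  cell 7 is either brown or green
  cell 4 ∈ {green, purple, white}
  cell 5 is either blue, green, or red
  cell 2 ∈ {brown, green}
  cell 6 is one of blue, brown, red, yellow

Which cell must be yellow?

Among the 8 variables, grey fits only cell 1 (and all 8 values in {blue, brown, green, grey, purple, red, white, yellow} must be used), so cell 1 = grey.
The 7 still-open variables draw from only 7 values {blue, brown, green, purple, red, white, yellow}, so each is used; only cell 4 can be white, hence cell 4 = white.
The 6 still-open variables together cover exactly {blue, brown, green, purple, red, yellow} — 6 values for 6 variables — and purple appears only in cell 8's list, so cell 8 = purple.
The 5 still-open variables draw from only 5 values {blue, brown, green, red, yellow}, so each is used; only cell 6 can be yellow, hence cell 6 = yellow.

cell 6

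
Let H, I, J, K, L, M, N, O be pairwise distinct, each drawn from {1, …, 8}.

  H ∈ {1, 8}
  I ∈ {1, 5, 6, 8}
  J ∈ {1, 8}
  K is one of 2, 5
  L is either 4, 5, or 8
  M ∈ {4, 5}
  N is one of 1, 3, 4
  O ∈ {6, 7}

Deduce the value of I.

Among the 8 variables, 2 fits only K (and all 8 values in {1, 2, 3, 4, 5, 6, 7, 8} must be used), so K = 2.
The 7 still-open variables draw from only 7 values {1, 3, 4, 5, 6, 7, 8}, so each is used; only N can be 3, hence N = 3.
Among the 6 still-open variables, 7 fits only O (and all 6 values in {1, 4, 5, 6, 7, 8} must be used), so O = 7.
The 5 still-open variables together cover exactly {1, 4, 5, 6, 8} — 5 values for 5 variables — and 6 appears only in I's list, so I = 6.

6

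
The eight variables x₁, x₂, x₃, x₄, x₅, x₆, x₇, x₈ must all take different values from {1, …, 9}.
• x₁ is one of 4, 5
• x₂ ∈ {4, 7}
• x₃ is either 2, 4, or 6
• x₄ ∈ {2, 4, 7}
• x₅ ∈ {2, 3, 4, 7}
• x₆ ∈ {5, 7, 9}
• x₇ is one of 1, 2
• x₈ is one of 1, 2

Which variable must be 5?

The 8 variables draw from only 8 values {1, 2, 3, 4, 5, 6, 7, 9}, so each is used; only x₅ can be 3, hence x₅ = 3.
The 7 still-open variables together cover exactly {1, 2, 4, 5, 6, 7, 9} — 7 values for 7 variables — and 6 appears only in x₃'s list, so x₃ = 6.
The 6 still-open variables together cover exactly {1, 2, 4, 5, 7, 9} — 6 values for 6 variables — and 9 appears only in x₆'s list, so x₆ = 9.
The 5 still-open variables draw from only 5 values {1, 2, 4, 5, 7}, so each is used; only x₁ can be 5, hence x₁ = 5.

x₁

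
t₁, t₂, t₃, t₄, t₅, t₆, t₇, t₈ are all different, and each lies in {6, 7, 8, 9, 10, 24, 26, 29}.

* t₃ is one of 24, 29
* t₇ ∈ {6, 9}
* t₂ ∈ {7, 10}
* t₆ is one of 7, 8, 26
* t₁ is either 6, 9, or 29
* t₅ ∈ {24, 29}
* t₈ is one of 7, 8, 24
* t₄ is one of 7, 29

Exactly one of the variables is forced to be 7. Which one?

The 8 variables together cover exactly {6, 7, 8, 9, 10, 24, 26, 29} — 8 values for 8 variables — and 10 appears only in t₂'s list, so t₂ = 10.
Among the 7 still-open variables, 26 fits only t₆ (and all 7 values in {6, 7, 8, 9, 24, 26, 29} must be used), so t₆ = 26.
The 6 still-open variables together cover exactly {6, 7, 8, 9, 24, 29} — 6 values for 6 variables — and 8 appears only in t₈'s list, so t₈ = 8.
Among the 5 still-open variables, 7 fits only t₄ (and all 5 values in {6, 7, 9, 24, 29} must be used), so t₄ = 7.

t₄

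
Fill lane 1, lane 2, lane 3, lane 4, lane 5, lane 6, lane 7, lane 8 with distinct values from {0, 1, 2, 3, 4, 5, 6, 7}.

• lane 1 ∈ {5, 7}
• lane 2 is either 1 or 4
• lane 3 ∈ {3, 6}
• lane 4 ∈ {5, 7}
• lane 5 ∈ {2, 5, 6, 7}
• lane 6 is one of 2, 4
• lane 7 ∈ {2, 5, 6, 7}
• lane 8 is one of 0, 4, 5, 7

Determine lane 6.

4

The 8 variables together cover exactly {0, 1, 2, 3, 4, 5, 6, 7} — 8 values for 8 variables — and 0 appears only in lane 8's list, so lane 8 = 0.
The 7 still-open variables together cover exactly {1, 2, 3, 4, 5, 6, 7} — 7 values for 7 variables — and 1 appears only in lane 2's list, so lane 2 = 1.
The 6 still-open variables draw from only 6 values {2, 3, 4, 5, 6, 7}, so each is used; only lane 3 can be 3, hence lane 3 = 3.
The 5 still-open variables draw from only 5 values {2, 4, 5, 6, 7}, so each is used; only lane 6 can be 4, hence lane 6 = 4.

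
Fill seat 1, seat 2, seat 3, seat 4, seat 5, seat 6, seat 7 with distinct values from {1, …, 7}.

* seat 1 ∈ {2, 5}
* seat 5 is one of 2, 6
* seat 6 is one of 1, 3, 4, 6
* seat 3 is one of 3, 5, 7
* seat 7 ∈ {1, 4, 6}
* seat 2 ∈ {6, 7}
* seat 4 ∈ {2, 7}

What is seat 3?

seat 2, seat 4, seat 5 share exactly the 3 values {2, 6, 7}; by pigeonhole those values go to them, so strike 2, 6, 7 from seat 1, seat 3, seat 6, seat 7.
seat 1 must be 5 (only option left). So seat 3 can't be 5.
So seat 3 = 3.

3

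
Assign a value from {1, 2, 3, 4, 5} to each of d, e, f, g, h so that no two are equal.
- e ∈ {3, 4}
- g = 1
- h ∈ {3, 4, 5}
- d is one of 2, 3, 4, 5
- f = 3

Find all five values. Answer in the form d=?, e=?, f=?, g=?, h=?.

d=2, e=4, f=3, g=1, h=5

f has just one choice, so f = 3. Strike 3 from d, e, h.
g's domain is down to {1}, so g = 1.
e has just one choice, so e = 4. Eliminate 4 elsewhere: d, h.
That leaves h = 5. Eliminate 5 elsewhere: d.
d's domain is down to {2}, so d = 2.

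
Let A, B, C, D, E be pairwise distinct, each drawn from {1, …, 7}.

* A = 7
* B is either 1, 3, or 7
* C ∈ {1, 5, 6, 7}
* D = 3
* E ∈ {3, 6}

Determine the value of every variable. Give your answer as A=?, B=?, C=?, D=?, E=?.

A=7, B=1, C=5, D=3, E=6

A's domain is down to {7}, so A = 7. Eliminate 7 elsewhere: B, C.
D has just one choice, so D = 3. So B, E can't be 3.
E has just one choice, so E = 6. Eliminate 6 elsewhere: C.
That leaves B = 1. So C can't be 1.
C must be 5 (only option left).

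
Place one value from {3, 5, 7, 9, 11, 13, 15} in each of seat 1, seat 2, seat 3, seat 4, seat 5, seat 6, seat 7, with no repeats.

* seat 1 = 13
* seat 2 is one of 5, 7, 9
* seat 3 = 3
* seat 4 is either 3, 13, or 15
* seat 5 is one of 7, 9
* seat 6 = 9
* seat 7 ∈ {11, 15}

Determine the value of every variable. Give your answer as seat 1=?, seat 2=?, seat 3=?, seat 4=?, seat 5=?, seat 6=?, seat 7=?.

seat 1=13, seat 2=5, seat 3=3, seat 4=15, seat 5=7, seat 6=9, seat 7=11

seat 1 has just one choice, so seat 1 = 13. Strike 13 from seat 4.
seat 3 has just one choice, so seat 3 = 3. Eliminate 3 elsewhere: seat 4.
seat 4 must be 15 (only option left). Strike 15 from seat 7.
seat 6's domain is down to {9}, so seat 6 = 9. So seat 2, seat 5 can't be 9.
seat 7 must be 11 (only option left).
That leaves seat 5 = 7. So seat 2 can't be 7.
seat 2 has just one choice, so seat 2 = 5.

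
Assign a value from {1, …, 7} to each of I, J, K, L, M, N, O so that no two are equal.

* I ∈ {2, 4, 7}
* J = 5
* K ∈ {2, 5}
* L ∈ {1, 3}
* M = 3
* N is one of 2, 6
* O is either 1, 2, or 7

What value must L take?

1

J's domain is down to {5}, so J = 5. So K can't be 5.
K has just one choice, so K = 2. So I, N, O can't be 2.
M's domain is down to {3}, so M = 3. Remove 3 from L.
So L = 1.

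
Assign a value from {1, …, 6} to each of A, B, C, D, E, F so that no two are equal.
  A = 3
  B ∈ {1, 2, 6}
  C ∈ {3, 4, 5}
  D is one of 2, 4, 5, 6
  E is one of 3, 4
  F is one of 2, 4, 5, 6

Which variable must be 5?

C

A has just one choice, so A = 3. Remove 3 from C, E.
E has just one choice, so E = 4. Remove 4 from C, D, F.
So 5 goes to C.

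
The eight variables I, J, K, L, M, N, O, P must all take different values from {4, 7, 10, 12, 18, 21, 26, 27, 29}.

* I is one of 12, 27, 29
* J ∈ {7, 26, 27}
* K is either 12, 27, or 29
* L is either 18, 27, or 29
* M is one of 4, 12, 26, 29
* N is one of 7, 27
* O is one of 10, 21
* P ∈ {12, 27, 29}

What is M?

I, K, P between them cover only {12, 27, 29} — a naked triple. Remove those values from J, L, M, N.
L's domain is down to {18}, so L = 18.
N's domain is down to {7}, so N = 7. So J can't be 7.
That leaves J = 26. So M can't be 26.
So M = 4.

4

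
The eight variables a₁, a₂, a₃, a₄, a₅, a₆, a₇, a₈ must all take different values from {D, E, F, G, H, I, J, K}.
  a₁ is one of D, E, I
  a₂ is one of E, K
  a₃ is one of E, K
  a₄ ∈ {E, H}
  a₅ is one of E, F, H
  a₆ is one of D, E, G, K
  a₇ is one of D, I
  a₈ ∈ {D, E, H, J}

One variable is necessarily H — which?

a₄

The 8 variables together cover exactly {D, E, F, G, H, I, J, K} — 8 values for 8 variables — and F appears only in a₅'s list, so a₅ = F.
The 7 still-open variables together cover exactly {D, E, G, H, I, J, K} — 7 values for 7 variables — and G appears only in a₆'s list, so a₆ = G.
The 6 still-open variables draw from only 6 values {D, E, H, I, J, K}, so each is used; only a₈ can be J, hence a₈ = J.
The 5 still-open variables draw from only 5 values {D, E, H, I, K}, so each is used; only a₄ can be H, hence a₄ = H.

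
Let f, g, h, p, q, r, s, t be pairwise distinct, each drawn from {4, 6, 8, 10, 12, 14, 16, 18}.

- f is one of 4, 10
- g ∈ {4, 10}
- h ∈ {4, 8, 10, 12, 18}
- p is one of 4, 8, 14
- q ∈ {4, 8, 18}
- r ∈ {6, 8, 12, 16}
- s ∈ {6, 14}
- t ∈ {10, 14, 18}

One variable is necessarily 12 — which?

h

Among the 8 variables, 16 fits only r (and all 8 values in {4, 6, 8, 10, 12, 14, 16, 18} must be used), so r = 16.
The 7 still-open variables draw from only 7 values {4, 6, 8, 10, 12, 14, 18}, so each is used; only s can be 6, hence s = 6.
Among the 6 still-open variables, 12 fits only h (and all 6 values in {4, 8, 10, 12, 14, 18} must be used), so h = 12.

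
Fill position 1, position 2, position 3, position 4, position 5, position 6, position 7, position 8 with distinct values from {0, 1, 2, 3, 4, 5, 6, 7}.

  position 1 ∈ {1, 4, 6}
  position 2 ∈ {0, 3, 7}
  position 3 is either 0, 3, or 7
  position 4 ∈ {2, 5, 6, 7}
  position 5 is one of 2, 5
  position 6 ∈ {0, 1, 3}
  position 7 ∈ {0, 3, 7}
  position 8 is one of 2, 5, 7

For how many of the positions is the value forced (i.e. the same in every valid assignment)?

The 8 variables together cover exactly {0, 1, 2, 3, 4, 5, 6, 7} — 8 values for 8 variables — and 4 appears only in position 1's list, so position 1 = 4.
The 7 still-open variables draw from only 7 values {0, 1, 2, 3, 5, 6, 7}, so each is used; only position 6 can be 1, hence position 6 = 1.
The 6 still-open variables draw from only 6 values {0, 2, 3, 5, 6, 7}, so each is used; only position 4 can be 6, hence position 4 = 6.
position 2, position 3, position 7 share exactly the 3 values {0, 3, 7}; by pigeonhole those values go to them, so strike 0, 3, 7 from position 8.
Determined: position 1=4, position 4=6, position 6=1. The other positions each still have more than one consistent value. That makes 3.

3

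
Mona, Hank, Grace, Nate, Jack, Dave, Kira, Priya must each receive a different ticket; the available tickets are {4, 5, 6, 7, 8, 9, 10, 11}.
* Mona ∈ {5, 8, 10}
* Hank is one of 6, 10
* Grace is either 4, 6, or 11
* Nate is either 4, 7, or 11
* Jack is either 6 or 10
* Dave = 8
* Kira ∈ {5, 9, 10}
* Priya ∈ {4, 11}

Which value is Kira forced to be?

9

Dave must be 8 (only option left). Eliminate 8 elsewhere: Mona.
Among the 7 still-open variables, 7 fits only Nate (and all 7 values in {4, 5, 6, 7, 9, 10, 11} must be used), so Nate = 7.
The 6 still-open variables draw from only 6 values {4, 5, 6, 9, 10, 11}, so each is used; only Kira can be 9, hence Kira = 9.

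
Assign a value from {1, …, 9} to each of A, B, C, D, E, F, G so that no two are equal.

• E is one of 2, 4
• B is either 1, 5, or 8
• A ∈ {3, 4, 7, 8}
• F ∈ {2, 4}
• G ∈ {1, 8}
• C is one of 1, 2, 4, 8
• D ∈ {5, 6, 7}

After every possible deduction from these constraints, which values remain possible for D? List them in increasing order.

6, 7

E and F share exactly the 2 values {2, 4}; by pigeonhole those values go to them, so strike 2, 4 from A, C.
The 2 variables C and G are confined to {1, 8}, which locks those values in; drop them from A, B.
B must be 5 (only option left). So D can't be 5.
No further eliminations apply; D can still be any of 6, 7.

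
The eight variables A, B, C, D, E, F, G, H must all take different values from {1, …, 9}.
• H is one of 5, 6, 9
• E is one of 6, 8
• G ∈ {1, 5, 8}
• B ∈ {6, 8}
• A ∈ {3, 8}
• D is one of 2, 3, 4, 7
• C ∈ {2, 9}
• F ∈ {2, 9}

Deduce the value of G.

1

B and E between them cover only {6, 8} — a naked pair. Remove those values from A, G, H.
A's domain is down to {3}, so A = 3. Remove 3 from D.
C and F share exactly the 2 values {2, 9}; by pigeonhole those values go to them, so strike 2, 9 from D, H.
That leaves H = 5. So G can't be 5.
So G = 1.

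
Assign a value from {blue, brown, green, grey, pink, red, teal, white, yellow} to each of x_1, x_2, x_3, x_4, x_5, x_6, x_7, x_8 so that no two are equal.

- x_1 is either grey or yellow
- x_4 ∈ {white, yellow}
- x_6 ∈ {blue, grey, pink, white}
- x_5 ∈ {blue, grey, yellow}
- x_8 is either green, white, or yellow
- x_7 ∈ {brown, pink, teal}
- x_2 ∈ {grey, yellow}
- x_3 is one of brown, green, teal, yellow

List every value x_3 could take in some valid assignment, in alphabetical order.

brown, teal

The 2 variables x_1 and x_2 are confined to {grey, yellow}, which locks those values in; drop them from x_3, x_4, x_5, x_6, x_8.
x_4 has just one choice, so x_4 = white. Strike white from x_6, x_8.
x_5 has just one choice, so x_5 = blue. So x_6 can't be blue.
x_6 has just one choice, so x_6 = pink. Eliminate pink elsewhere: x_7.
That leaves x_8 = green. Strike green from x_3.
No further eliminations apply; x_3 can still be any of brown, teal.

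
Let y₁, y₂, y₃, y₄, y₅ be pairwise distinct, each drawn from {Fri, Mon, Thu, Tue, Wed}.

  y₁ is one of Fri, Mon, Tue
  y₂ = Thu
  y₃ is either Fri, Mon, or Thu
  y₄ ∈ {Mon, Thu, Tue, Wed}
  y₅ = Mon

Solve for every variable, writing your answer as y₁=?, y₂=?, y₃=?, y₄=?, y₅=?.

y₂ has just one choice, so y₂ = Thu. Strike Thu from y₃, y₄.
y₅'s domain is down to {Mon}, so y₅ = Mon. Strike Mon from y₁, y₃, y₄.
y₃ must be Fri (only option left). So y₁ can't be Fri.
y₁ must be Tue (only option left). Remove Tue from y₄.
y₄ has just one choice, so y₄ = Wed.

y₁=Tue, y₂=Thu, y₃=Fri, y₄=Wed, y₅=Mon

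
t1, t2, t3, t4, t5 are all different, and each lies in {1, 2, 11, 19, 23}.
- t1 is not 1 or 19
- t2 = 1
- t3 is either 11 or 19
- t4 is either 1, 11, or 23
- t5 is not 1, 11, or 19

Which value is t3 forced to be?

t2 has just one choice, so t2 = 1. So t4 can't be 1.
The 4 still-open variables draw from only 4 values {2, 11, 19, 23}, so each is used; only t3 can be 19, hence t3 = 19.

19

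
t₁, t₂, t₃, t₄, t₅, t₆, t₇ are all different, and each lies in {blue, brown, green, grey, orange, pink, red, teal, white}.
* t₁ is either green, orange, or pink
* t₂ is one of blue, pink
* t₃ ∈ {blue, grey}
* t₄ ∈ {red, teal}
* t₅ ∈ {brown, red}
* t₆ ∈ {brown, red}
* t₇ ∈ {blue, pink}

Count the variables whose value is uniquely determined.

t₂ and t₇ share exactly the 2 values {blue, pink}; by pigeonhole those values go to them, so strike blue, pink from t₁, t₃.
That leaves t₃ = grey.
The 2 variables t₅ and t₆ are confined to {brown, red}, which locks those values in; drop them from t₄.
t₄ must be teal (only option left).
Determined: t₃=grey, t₄=teal. The other variables each still have more than one consistent value. That makes 2.

2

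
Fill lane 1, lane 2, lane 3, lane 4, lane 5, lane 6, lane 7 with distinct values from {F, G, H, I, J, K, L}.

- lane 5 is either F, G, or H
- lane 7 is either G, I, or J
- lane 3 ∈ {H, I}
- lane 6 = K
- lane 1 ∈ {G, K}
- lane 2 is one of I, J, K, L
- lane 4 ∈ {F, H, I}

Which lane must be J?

lane 6 has just one choice, so lane 6 = K. Strike K from lane 1, lane 2.
lane 1 has just one choice, so lane 1 = G. Remove G from lane 5, lane 7.
The 5 still-open variables draw from only 5 values {F, H, I, J, L}, so each is used; only lane 2 can be L, hence lane 2 = L.
Among the 4 still-open variables, J fits only lane 7 (and all 4 values in {F, H, I, J} must be used), so lane 7 = J.

lane 7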